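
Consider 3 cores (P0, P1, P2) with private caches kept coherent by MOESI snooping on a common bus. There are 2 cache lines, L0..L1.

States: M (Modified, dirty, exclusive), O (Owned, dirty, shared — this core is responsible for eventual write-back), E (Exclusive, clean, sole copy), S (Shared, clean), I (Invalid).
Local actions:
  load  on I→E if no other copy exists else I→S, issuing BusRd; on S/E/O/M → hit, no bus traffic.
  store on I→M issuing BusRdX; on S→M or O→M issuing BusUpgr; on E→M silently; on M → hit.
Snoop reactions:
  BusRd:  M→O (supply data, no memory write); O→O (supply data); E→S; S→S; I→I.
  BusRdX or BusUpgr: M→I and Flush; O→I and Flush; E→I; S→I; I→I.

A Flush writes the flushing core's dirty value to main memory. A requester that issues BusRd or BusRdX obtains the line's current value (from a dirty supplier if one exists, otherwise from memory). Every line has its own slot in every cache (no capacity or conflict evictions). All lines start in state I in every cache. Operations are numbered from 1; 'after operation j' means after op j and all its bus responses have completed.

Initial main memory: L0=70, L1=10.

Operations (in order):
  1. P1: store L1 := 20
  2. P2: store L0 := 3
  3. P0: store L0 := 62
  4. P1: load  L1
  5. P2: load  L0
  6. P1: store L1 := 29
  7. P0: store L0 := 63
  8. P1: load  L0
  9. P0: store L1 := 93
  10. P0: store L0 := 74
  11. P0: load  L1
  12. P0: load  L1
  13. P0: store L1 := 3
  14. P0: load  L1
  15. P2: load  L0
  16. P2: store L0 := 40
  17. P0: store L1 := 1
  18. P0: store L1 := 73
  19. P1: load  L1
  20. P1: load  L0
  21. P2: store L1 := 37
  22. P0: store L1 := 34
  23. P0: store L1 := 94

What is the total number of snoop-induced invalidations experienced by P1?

invalidations = 3

  op1 P1: store L1 := 20 → I/M/I on L1; bus BusRdX; mem=10
  op2 P2: store L0 := 3 → I/I/M on L0; bus BusRdX; mem=70
  op3 P0: store L0 := 62 → M/I/I on L0; bus BusRdX Flush; mem=3
  op4 P1: load  L1 → I/M/I on L1; bus (none); mem=10
  op5 P2: load  L0 → O/I/S on L0; bus BusRd; mem=3
  op6 P1: store L1 := 29 → I/M/I on L1; bus (none); mem=10
  op7 P0: store L0 := 63 → M/I/I on L0; bus BusUpgr; mem=3
  op8 P1: load  L0 → O/S/I on L0; bus BusRd; mem=3
  op9 P0: store L1 := 93 → M/I/I on L1; bus BusRdX Flush; mem=29
  op10 P0: store L0 := 74 → M/I/I on L0; bus BusUpgr; mem=3
  op11 P0: load  L1 → M/I/I on L1; bus (none); mem=29
  op12 P0: load  L1 → M/I/I on L1; bus (none); mem=29
  op13 P0: store L1 := 3 → M/I/I on L1; bus (none); mem=29
  op14 P0: load  L1 → M/I/I on L1; bus (none); mem=29
  op15 P2: load  L0 → O/I/S on L0; bus BusRd; mem=3
  op16 P2: store L0 := 40 → I/I/M on L0; bus BusUpgr Flush; mem=74
  op17 P0: store L1 := 1 → M/I/I on L1; bus (none); mem=29
  op18 P0: store L1 := 73 → M/I/I on L1; bus (none); mem=29
  op19 P1: load  L1 → O/S/I on L1; bus BusRd; mem=29
  op20 P1: load  L0 → I/S/O on L0; bus BusRd; mem=74
  op21 P2: store L1 := 37 → I/I/M on L1; bus BusRdX Flush; mem=73
  op22 P0: store L1 := 34 → M/I/I on L1; bus BusRdX Flush; mem=37
  op23 P0: store L1 := 94 → M/I/I on L1; bus (none); mem=37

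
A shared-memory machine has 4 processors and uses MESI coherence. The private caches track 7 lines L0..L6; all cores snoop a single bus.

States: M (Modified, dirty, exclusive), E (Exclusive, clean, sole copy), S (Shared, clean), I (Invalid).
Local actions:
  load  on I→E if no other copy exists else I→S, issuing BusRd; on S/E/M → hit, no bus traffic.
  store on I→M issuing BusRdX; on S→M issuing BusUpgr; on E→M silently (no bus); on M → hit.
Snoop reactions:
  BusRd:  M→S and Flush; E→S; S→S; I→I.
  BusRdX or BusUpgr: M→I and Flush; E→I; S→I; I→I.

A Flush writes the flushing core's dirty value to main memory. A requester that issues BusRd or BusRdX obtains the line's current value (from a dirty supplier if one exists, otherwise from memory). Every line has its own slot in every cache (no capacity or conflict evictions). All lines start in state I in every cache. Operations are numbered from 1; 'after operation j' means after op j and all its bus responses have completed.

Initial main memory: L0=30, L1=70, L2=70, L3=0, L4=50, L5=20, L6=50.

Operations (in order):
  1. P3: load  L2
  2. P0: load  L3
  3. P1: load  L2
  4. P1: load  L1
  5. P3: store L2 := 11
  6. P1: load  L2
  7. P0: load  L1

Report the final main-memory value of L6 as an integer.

step 1: P3: load  L2  ⟶  IIIE  (L2)  txn=BusRd  M[L2]=70
step 2: P0: load  L3  ⟶  EIII  (L3)  txn=BusRd  M[L3]=0
step 3: P1: load  L2  ⟶  ISIS  (L2)  txn=BusRd  M[L2]=70
step 4: P1: load  L1  ⟶  IEII  (L1)  txn=BusRd  M[L1]=70
step 5: P3: store L2 := 11  ⟶  IIIM  (L2)  txn=BusUpgr  M[L2]=70
step 6: P1: load  L2  ⟶  ISIS  (L2)  txn=BusRd+Flush  M[L2]=11
step 7: P0: load  L1  ⟶  SSII  (L1)  txn=BusRd  M[L1]=70

memory[L6] = 50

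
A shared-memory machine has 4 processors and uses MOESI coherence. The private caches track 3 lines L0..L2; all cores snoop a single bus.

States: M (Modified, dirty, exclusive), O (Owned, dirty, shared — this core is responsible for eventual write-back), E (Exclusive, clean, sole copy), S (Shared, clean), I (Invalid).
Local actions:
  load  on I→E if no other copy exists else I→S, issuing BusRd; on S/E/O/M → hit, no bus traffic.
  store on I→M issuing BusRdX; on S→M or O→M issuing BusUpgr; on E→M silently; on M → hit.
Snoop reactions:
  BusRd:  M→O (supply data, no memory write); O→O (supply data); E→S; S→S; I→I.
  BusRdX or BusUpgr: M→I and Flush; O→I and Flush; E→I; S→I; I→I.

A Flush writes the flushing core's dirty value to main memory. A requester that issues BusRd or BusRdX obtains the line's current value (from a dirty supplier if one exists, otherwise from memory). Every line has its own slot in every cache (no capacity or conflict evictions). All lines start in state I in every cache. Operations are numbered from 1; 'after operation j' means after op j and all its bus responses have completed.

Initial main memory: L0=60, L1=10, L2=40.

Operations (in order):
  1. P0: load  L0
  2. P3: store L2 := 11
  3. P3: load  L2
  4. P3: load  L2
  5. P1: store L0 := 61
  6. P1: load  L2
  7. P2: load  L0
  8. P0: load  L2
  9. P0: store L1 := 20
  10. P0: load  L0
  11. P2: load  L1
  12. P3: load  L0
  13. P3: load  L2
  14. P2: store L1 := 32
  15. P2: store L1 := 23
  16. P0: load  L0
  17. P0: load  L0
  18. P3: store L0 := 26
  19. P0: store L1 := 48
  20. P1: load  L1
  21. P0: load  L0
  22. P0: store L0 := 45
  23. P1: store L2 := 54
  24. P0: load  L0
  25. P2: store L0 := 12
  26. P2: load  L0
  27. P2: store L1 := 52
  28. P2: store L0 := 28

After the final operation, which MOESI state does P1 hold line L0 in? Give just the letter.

state = I

1. P0: load  L0  bus=[BusRd]  L0: P0=E P1=I P2=I P3=I  mem[L0]=60
2. P3: store L2 := 11  bus=[BusRdX]  L2: P0=I P1=I P2=I P3=M  mem[L2]=40
3. P3: load  L2  bus=[-]  L2: P0=I P1=I P2=I P3=M  mem[L2]=40
4. P3: load  L2  bus=[-]  L2: P0=I P1=I P2=I P3=M  mem[L2]=40
5. P1: store L0 := 61  bus=[BusRdX]  L0: P0=I P1=M P2=I P3=I  mem[L0]=60
6. P1: load  L2  bus=[BusRd]  L2: P0=I P1=S P2=I P3=O  mem[L2]=40
7. P2: load  L0  bus=[BusRd]  L0: P0=I P1=O P2=S P3=I  mem[L0]=60
8. P0: load  L2  bus=[BusRd]  L2: P0=S P1=S P2=I P3=O  mem[L2]=40
9. P0: store L1 := 20  bus=[BusRdX]  L1: P0=M P1=I P2=I P3=I  mem[L1]=10
10. P0: load  L0  bus=[BusRd]  L0: P0=S P1=O P2=S P3=I  mem[L0]=60
11. P2: load  L1  bus=[BusRd]  L1: P0=O P1=I P2=S P3=I  mem[L1]=10
12. P3: load  L0  bus=[BusRd]  L0: P0=S P1=O P2=S P3=S  mem[L0]=60
13. P3: load  L2  bus=[-]  L2: P0=S P1=S P2=I P3=O  mem[L2]=40
14. P2: store L1 := 32  bus=[BusUpgr,Flush]  L1: P0=I P1=I P2=M P3=I  mem[L1]=20
15. P2: store L1 := 23  bus=[-]  L1: P0=I P1=I P2=M P3=I  mem[L1]=20
16. P0: load  L0  bus=[-]  L0: P0=S P1=O P2=S P3=S  mem[L0]=60
17. P0: load  L0  bus=[-]  L0: P0=S P1=O P2=S P3=S  mem[L0]=60
18. P3: store L0 := 26  bus=[BusUpgr,Flush]  L0: P0=I P1=I P2=I P3=M  mem[L0]=61
19. P0: store L1 := 48  bus=[BusRdX,Flush]  L1: P0=M P1=I P2=I P3=I  mem[L1]=23
20. P1: load  L1  bus=[BusRd]  L1: P0=O P1=S P2=I P3=I  mem[L1]=23
21. P0: load  L0  bus=[BusRd]  L0: P0=S P1=I P2=I P3=O  mem[L0]=61
22. P0: store L0 := 45  bus=[BusUpgr,Flush]  L0: P0=M P1=I P2=I P3=I  mem[L0]=26
23. P1: store L2 := 54  bus=[BusUpgr,Flush]  L2: P0=I P1=M P2=I P3=I  mem[L2]=11
24. P0: load  L0  bus=[-]  L0: P0=M P1=I P2=I P3=I  mem[L0]=26
25. P2: store L0 := 12  bus=[BusRdX,Flush]  L0: P0=I P1=I P2=M P3=I  mem[L0]=45
26. P2: load  L0  bus=[-]  L0: P0=I P1=I P2=M P3=I  mem[L0]=45
27. P2: store L1 := 52  bus=[BusRdX,Flush]  L1: P0=I P1=I P2=M P3=I  mem[L1]=48
28. P2: store L0 := 28  bus=[-]  L0: P0=I P1=I P2=M P3=I  mem[L0]=45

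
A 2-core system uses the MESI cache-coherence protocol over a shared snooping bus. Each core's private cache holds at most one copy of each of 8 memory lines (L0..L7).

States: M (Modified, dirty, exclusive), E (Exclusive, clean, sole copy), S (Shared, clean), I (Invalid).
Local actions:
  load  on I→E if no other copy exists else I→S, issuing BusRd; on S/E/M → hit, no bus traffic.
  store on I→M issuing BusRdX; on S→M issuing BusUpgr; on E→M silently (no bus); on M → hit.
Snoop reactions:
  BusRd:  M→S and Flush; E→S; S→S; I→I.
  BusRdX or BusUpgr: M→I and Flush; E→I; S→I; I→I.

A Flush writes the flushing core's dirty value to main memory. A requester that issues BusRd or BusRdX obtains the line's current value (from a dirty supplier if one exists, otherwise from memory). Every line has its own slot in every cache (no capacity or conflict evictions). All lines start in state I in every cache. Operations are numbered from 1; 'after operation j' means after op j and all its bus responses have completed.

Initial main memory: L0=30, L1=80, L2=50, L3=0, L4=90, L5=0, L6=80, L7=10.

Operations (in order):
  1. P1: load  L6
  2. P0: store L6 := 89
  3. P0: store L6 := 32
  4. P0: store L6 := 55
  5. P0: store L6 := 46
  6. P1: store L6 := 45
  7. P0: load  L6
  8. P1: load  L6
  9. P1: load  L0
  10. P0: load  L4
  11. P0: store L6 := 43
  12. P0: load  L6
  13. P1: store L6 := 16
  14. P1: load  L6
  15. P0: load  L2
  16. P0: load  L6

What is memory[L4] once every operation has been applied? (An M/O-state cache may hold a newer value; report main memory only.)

1. P1: load  L6  bus=[BusRd]  L6: P0=I P1=E  mem[L6]=80
2. P0: store L6 := 89  bus=[BusRdX]  L6: P0=M P1=I  mem[L6]=80
3. P0: store L6 := 32  bus=[-]  L6: P0=M P1=I  mem[L6]=80
4. P0: store L6 := 55  bus=[-]  L6: P0=M P1=I  mem[L6]=80
5. P0: store L6 := 46  bus=[-]  L6: P0=M P1=I  mem[L6]=80
6. P1: store L6 := 45  bus=[BusRdX,Flush]  L6: P0=I P1=M  mem[L6]=46
7. P0: load  L6  bus=[BusRd,Flush]  L6: P0=S P1=S  mem[L6]=45
8. P1: load  L6  bus=[-]  L6: P0=S P1=S  mem[L6]=45
9. P1: load  L0  bus=[BusRd]  L0: P0=I P1=E  mem[L0]=30
10. P0: load  L4  bus=[BusRd]  L4: P0=E P1=I  mem[L4]=90
11. P0: store L6 := 43  bus=[BusUpgr]  L6: P0=M P1=I  mem[L6]=45
12. P0: load  L6  bus=[-]  L6: P0=M P1=I  mem[L6]=45
13. P1: store L6 := 16  bus=[BusRdX,Flush]  L6: P0=I P1=M  mem[L6]=43
14. P1: load  L6  bus=[-]  L6: P0=I P1=M  mem[L6]=43
15. P0: load  L2  bus=[BusRd]  L2: P0=E P1=I  mem[L2]=50
16. P0: load  L6  bus=[BusRd,Flush]  L6: P0=S P1=S  mem[L6]=16

memory[L4] = 90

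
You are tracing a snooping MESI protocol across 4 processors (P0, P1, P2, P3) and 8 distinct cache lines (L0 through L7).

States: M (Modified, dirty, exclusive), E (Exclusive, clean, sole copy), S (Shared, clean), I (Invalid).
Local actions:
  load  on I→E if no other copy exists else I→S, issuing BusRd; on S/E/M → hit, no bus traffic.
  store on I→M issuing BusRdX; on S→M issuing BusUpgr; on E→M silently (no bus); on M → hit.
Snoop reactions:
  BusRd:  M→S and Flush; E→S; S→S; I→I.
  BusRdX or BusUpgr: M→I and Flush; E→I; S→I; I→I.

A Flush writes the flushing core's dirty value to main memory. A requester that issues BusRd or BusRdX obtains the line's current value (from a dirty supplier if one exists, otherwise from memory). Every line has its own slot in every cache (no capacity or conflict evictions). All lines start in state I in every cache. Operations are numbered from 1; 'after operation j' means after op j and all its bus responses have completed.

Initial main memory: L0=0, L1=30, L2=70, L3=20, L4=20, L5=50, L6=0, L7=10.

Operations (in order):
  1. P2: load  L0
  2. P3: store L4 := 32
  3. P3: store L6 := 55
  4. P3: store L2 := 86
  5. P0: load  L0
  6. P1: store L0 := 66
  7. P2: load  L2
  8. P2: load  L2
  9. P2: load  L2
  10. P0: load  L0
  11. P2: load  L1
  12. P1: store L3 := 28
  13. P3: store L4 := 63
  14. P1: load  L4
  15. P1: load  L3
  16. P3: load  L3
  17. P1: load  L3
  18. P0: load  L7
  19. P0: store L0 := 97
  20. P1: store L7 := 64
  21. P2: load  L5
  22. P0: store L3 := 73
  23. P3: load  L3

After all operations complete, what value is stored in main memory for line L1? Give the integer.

1. P2: load  L0  bus=[BusRd]  L0: P0=I P1=I P2=E P3=I  mem[L0]=0
2. P3: store L4 := 32  bus=[BusRdX]  L4: P0=I P1=I P2=I P3=M  mem[L4]=20
3. P3: store L6 := 55  bus=[BusRdX]  L6: P0=I P1=I P2=I P3=M  mem[L6]=0
4. P3: store L2 := 86  bus=[BusRdX]  L2: P0=I P1=I P2=I P3=M  mem[L2]=70
5. P0: load  L0  bus=[BusRd]  L0: P0=S P1=I P2=S P3=I  mem[L0]=0
6. P1: store L0 := 66  bus=[BusRdX]  L0: P0=I P1=M P2=I P3=I  mem[L0]=0
7. P2: load  L2  bus=[BusRd,Flush]  L2: P0=I P1=I P2=S P3=S  mem[L2]=86
8. P2: load  L2  bus=[-]  L2: P0=I P1=I P2=S P3=S  mem[L2]=86
9. P2: load  L2  bus=[-]  L2: P0=I P1=I P2=S P3=S  mem[L2]=86
10. P0: load  L0  bus=[BusRd,Flush]  L0: P0=S P1=S P2=I P3=I  mem[L0]=66
11. P2: load  L1  bus=[BusRd]  L1: P0=I P1=I P2=E P3=I  mem[L1]=30
12. P1: store L3 := 28  bus=[BusRdX]  L3: P0=I P1=M P2=I P3=I  mem[L3]=20
13. P3: store L4 := 63  bus=[-]  L4: P0=I P1=I P2=I P3=M  mem[L4]=20
14. P1: load  L4  bus=[BusRd,Flush]  L4: P0=I P1=S P2=I P3=S  mem[L4]=63
15. P1: load  L3  bus=[-]  L3: P0=I P1=M P2=I P3=I  mem[L3]=20
16. P3: load  L3  bus=[BusRd,Flush]  L3: P0=I P1=S P2=I P3=S  mem[L3]=28
17. P1: load  L3  bus=[-]  L3: P0=I P1=S P2=I P3=S  mem[L3]=28
18. P0: load  L7  bus=[BusRd]  L7: P0=E P1=I P2=I P3=I  mem[L7]=10
19. P0: store L0 := 97  bus=[BusUpgr]  L0: P0=M P1=I P2=I P3=I  mem[L0]=66
20. P1: store L7 := 64  bus=[BusRdX]  L7: P0=I P1=M P2=I P3=I  mem[L7]=10
21. P2: load  L5  bus=[BusRd]  L5: P0=I P1=I P2=E P3=I  mem[L5]=50
22. P0: store L3 := 73  bus=[BusRdX]  L3: P0=M P1=I P2=I P3=I  mem[L3]=28
23. P3: load  L3  bus=[BusRd,Flush]  L3: P0=S P1=I P2=I P3=S  mem[L3]=73

memory[L1] = 30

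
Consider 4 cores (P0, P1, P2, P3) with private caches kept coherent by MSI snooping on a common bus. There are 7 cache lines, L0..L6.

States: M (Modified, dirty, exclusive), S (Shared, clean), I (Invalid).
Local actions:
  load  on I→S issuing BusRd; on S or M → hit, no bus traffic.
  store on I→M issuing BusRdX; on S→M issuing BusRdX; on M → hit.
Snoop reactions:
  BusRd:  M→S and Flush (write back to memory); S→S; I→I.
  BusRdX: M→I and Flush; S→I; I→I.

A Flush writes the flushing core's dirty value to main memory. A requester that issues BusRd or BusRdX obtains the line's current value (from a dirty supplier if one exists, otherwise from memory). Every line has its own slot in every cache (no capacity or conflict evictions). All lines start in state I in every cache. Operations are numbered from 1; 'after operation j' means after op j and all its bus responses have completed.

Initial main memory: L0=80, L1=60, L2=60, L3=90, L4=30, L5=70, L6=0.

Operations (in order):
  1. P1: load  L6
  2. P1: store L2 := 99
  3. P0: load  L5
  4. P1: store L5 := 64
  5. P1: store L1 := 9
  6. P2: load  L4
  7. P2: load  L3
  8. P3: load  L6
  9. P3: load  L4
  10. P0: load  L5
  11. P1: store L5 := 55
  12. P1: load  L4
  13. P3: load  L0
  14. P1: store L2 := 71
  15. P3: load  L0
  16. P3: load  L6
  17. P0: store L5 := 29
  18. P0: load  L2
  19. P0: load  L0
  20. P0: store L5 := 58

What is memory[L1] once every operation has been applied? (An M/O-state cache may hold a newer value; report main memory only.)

memory[L1] = 60

[1] P1: load  L6 | P0:I, P1:S(0), P2:I, P3:I | bus: BusRd
[2] P1: store L2 := 99 | P0:I, P1:M(99), P2:I, P3:I | bus: BusRdX
[3] P0: load  L5 | P0:S(70), P1:I, P2:I, P3:I | bus: BusRd
[4] P1: store L5 := 64 | P0:I, P1:M(64), P2:I, P3:I | bus: BusRdX
[5] P1: store L1 := 9 | P0:I, P1:M(9), P2:I, P3:I | bus: BusRdX
[6] P2: load  L4 | P0:I, P1:I, P2:S(30), P3:I | bus: BusRd
[7] P2: load  L3 | P0:I, P1:I, P2:S(90), P3:I | bus: BusRd
[8] P3: load  L6 | P0:I, P1:S(0), P2:I, P3:S(0) | bus: BusRd
[9] P3: load  L4 | P0:I, P1:I, P2:S(30), P3:S(30) | bus: BusRd
[10] P0: load  L5 | P0:S(64), P1:S(64), P2:I, P3:I | bus: BusRd,Flush
[11] P1: store L5 := 55 | P0:I, P1:M(55), P2:I, P3:I | bus: BusRdX
[12] P1: load  L4 | P0:I, P1:S(30), P2:S(30), P3:S(30) | bus: BusRd
[13] P3: load  L0 | P0:I, P1:I, P2:I, P3:S(80) | bus: BusRd
[14] P1: store L2 := 71 | P0:I, P1:M(71), P2:I, P3:I | bus: none
[15] P3: load  L0 | P0:I, P1:I, P2:I, P3:S(80) | bus: none
[16] P3: load  L6 | P0:I, P1:S(0), P2:I, P3:S(0) | bus: none
[17] P0: store L5 := 29 | P0:M(29), P1:I, P2:I, P3:I | bus: BusRdX,Flush
[18] P0: load  L2 | P0:S(71), P1:S(71), P2:I, P3:I | bus: BusRd,Flush
[19] P0: load  L0 | P0:S(80), P1:I, P2:I, P3:S(80) | bus: BusRd
[20] P0: store L5 := 58 | P0:M(58), P1:I, P2:I, P3:I | bus: none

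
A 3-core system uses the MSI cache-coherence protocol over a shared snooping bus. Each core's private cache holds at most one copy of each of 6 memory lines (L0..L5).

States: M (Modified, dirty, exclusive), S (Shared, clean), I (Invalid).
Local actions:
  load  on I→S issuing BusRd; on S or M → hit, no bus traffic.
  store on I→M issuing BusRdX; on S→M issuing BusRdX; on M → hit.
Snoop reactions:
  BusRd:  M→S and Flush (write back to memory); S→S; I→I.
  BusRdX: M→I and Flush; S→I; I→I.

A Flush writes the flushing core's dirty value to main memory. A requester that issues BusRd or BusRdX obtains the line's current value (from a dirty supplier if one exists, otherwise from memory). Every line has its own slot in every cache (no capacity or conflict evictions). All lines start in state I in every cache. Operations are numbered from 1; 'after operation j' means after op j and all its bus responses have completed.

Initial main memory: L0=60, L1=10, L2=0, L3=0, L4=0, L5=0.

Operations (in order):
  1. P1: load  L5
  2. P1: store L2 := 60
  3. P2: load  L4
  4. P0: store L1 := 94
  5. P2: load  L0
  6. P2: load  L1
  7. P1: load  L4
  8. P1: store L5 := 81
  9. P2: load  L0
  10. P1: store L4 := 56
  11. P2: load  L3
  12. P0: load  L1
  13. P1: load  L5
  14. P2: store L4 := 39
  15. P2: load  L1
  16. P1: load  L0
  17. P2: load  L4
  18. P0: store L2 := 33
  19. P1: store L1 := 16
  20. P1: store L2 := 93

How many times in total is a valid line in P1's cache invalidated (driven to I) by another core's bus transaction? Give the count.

[1] P1: load  L5 | P0:I, P1:S(0), P2:I | bus: BusRd
[2] P1: store L2 := 60 | P0:I, P1:M(60), P2:I | bus: BusRdX
[3] P2: load  L4 | P0:I, P1:I, P2:S(0) | bus: BusRd
[4] P0: store L1 := 94 | P0:M(94), P1:I, P2:I | bus: BusRdX
[5] P2: load  L0 | P0:I, P1:I, P2:S(60) | bus: BusRd
[6] P2: load  L1 | P0:S(94), P1:I, P2:S(94) | bus: BusRd,Flush
[7] P1: load  L4 | P0:I, P1:S(0), P2:S(0) | bus: BusRd
[8] P1: store L5 := 81 | P0:I, P1:M(81), P2:I | bus: BusRdX
[9] P2: load  L0 | P0:I, P1:I, P2:S(60) | bus: none
[10] P1: store L4 := 56 | P0:I, P1:M(56), P2:I | bus: BusRdX
[11] P2: load  L3 | P0:I, P1:I, P2:S(0) | bus: BusRd
[12] P0: load  L1 | P0:S(94), P1:I, P2:S(94) | bus: none
[13] P1: load  L5 | P0:I, P1:M(81), P2:I | bus: none
[14] P2: store L4 := 39 | P0:I, P1:I, P2:M(39) | bus: BusRdX,Flush
[15] P2: load  L1 | P0:S(94), P1:I, P2:S(94) | bus: none
[16] P1: load  L0 | P0:I, P1:S(60), P2:S(60) | bus: BusRd
[17] P2: load  L4 | P0:I, P1:I, P2:M(39) | bus: none
[18] P0: store L2 := 33 | P0:M(33), P1:I, P2:I | bus: BusRdX,Flush
[19] P1: store L1 := 16 | P0:I, P1:M(16), P2:I | bus: BusRdX
[20] P1: store L2 := 93 | P0:I, P1:M(93), P2:I | bus: BusRdX,Flush

invalidations = 2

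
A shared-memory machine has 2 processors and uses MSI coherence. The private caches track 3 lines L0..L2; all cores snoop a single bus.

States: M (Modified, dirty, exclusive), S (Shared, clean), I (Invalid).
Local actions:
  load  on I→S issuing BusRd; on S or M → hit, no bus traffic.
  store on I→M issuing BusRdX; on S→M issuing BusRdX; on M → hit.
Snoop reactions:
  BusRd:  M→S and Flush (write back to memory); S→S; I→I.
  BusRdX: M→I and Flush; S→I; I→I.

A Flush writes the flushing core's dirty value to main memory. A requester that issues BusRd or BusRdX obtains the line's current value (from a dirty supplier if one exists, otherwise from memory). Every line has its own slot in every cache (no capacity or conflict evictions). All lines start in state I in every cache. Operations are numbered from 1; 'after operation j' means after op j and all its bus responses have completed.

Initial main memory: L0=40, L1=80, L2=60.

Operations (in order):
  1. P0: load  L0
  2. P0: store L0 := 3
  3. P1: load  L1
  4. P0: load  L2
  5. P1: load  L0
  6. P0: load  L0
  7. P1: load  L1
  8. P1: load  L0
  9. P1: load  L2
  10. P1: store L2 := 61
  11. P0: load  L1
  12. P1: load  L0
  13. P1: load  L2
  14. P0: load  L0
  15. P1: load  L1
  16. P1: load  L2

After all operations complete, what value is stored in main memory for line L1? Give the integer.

memory[L1] = 80

1. P0: load  L0  bus=[BusRd]  L0: P0=S P1=I  mem[L0]=40
2. P0: store L0 := 3  bus=[BusRdX]  L0: P0=M P1=I  mem[L0]=40
3. P1: load  L1  bus=[BusRd]  L1: P0=I P1=S  mem[L1]=80
4. P0: load  L2  bus=[BusRd]  L2: P0=S P1=I  mem[L2]=60
5. P1: load  L0  bus=[BusRd,Flush]  L0: P0=S P1=S  mem[L0]=3
6. P0: load  L0  bus=[-]  L0: P0=S P1=S  mem[L0]=3
7. P1: load  L1  bus=[-]  L1: P0=I P1=S  mem[L1]=80
8. P1: load  L0  bus=[-]  L0: P0=S P1=S  mem[L0]=3
9. P1: load  L2  bus=[BusRd]  L2: P0=S P1=S  mem[L2]=60
10. P1: store L2 := 61  bus=[BusRdX]  L2: P0=I P1=M  mem[L2]=60
11. P0: load  L1  bus=[BusRd]  L1: P0=S P1=S  mem[L1]=80
12. P1: load  L0  bus=[-]  L0: P0=S P1=S  mem[L0]=3
13. P1: load  L2  bus=[-]  L2: P0=I P1=M  mem[L2]=60
14. P0: load  L0  bus=[-]  L0: P0=S P1=S  mem[L0]=3
15. P1: load  L1  bus=[-]  L1: P0=S P1=S  mem[L1]=80
16. P1: load  L2  bus=[-]  L2: P0=I P1=M  mem[L2]=60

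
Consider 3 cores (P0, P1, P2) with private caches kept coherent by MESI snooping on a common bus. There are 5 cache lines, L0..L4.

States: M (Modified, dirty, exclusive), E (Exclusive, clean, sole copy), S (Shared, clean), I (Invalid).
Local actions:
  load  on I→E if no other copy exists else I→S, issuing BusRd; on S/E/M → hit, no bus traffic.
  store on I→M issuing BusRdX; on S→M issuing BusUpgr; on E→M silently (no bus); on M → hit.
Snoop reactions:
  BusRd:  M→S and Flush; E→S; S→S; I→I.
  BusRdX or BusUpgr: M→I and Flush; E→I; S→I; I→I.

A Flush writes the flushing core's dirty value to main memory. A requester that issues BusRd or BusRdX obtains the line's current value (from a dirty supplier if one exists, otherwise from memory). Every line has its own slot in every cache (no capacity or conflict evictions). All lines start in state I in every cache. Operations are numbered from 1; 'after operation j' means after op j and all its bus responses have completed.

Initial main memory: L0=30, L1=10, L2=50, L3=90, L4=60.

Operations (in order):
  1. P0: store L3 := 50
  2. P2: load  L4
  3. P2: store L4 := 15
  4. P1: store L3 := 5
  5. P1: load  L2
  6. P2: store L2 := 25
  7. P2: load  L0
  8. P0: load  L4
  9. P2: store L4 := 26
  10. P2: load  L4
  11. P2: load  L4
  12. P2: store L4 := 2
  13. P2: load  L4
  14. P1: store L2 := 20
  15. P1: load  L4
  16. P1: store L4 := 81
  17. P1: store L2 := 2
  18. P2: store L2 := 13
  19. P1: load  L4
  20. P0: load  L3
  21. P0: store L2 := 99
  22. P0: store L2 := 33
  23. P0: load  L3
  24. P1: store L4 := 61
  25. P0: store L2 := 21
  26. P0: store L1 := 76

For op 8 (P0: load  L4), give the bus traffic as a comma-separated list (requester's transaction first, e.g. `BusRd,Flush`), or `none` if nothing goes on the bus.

  op1 P0: store L3 := 50 → M/I/I on L3; bus BusRdX; mem=90
  op2 P2: load  L4 → I/I/E on L4; bus BusRd; mem=60
  op3 P2: store L4 := 15 → I/I/M on L4; bus (none); mem=60
  op4 P1: store L3 := 5 → I/M/I on L3; bus BusRdX Flush; mem=50
  op5 P1: load  L2 → I/E/I on L2; bus BusRd; mem=50
  op6 P2: store L2 := 25 → I/I/M on L2; bus BusRdX; mem=50
  op7 P2: load  L0 → I/I/E on L0; bus BusRd; mem=30
  op8 P0: load  L4 → S/I/S on L4; bus BusRd Flush; mem=15
  op9 P2: store L4 := 26 → I/I/M on L4; bus BusUpgr; mem=15
  op10 P2: load  L4 → I/I/M on L4; bus (none); mem=15
  op11 P2: load  L4 → I/I/M on L4; bus (none); mem=15
  op12 P2: store L4 := 2 → I/I/M on L4; bus (none); mem=15
  op13 P2: load  L4 → I/I/M on L4; bus (none); mem=15
  op14 P1: store L2 := 20 → I/M/I on L2; bus BusRdX Flush; mem=25
  op15 P1: load  L4 → I/S/S on L4; bus BusRd Flush; mem=2
  op16 P1: store L4 := 81 → I/M/I on L4; bus BusUpgr; mem=2
  op17 P1: store L2 := 2 → I/M/I on L2; bus (none); mem=25
  op18 P2: store L2 := 13 → I/I/M on L2; bus BusRdX Flush; mem=2
  op19 P1: load  L4 → I/M/I on L4; bus (none); mem=2
  op20 P0: load  L3 → S/S/I on L3; bus BusRd Flush; mem=5
  op21 P0: store L2 := 99 → M/I/I on L2; bus BusRdX Flush; mem=13
  op22 P0: store L2 := 33 → M/I/I on L2; bus (none); mem=13
  op23 P0: load  L3 → S/S/I on L3; bus (none); mem=5
  op24 P1: store L4 := 61 → I/M/I on L4; bus (none); mem=2
  op25 P0: store L2 := 21 → M/I/I on L2; bus (none); mem=13
  op26 P0: store L1 := 76 → M/I/I on L1; bus BusRdX; mem=10

bus = BusRd,Flush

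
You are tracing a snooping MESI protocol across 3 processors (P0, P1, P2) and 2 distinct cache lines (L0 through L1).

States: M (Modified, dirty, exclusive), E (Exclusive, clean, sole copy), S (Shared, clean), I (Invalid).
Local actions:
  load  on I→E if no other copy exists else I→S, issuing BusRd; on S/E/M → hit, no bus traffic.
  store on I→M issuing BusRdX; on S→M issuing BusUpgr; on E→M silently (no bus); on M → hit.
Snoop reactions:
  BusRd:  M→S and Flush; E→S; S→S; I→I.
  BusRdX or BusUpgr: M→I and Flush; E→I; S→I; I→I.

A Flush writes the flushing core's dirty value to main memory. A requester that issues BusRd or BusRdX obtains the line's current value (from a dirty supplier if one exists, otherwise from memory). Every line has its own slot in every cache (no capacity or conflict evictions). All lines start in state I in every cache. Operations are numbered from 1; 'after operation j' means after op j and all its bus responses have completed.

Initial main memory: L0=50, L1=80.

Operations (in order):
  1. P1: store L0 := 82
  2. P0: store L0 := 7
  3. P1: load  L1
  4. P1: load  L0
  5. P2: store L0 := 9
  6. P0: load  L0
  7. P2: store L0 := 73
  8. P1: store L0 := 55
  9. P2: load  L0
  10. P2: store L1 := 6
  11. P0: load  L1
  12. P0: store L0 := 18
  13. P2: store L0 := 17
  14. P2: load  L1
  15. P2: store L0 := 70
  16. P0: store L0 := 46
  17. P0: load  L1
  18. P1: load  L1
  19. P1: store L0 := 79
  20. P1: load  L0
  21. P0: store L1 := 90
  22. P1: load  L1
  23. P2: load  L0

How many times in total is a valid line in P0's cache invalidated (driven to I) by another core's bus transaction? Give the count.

invalidations = 4

step 1: P1: store L0 := 82  ⟶  IMI  (L0)  txn=BusRdX  M[L0]=50
step 2: P0: store L0 := 7  ⟶  MII  (L0)  txn=BusRdX+Flush  M[L0]=82
step 3: P1: load  L1  ⟶  IEI  (L1)  txn=BusRd  M[L1]=80
step 4: P1: load  L0  ⟶  SSI  (L0)  txn=BusRd+Flush  M[L0]=7
step 5: P2: store L0 := 9  ⟶  IIM  (L0)  txn=BusRdX  M[L0]=7
step 6: P0: load  L0  ⟶  SIS  (L0)  txn=BusRd+Flush  M[L0]=9
step 7: P2: store L0 := 73  ⟶  IIM  (L0)  txn=BusUpgr  M[L0]=9
step 8: P1: store L0 := 55  ⟶  IMI  (L0)  txn=BusRdX+Flush  M[L0]=73
step 9: P2: load  L0  ⟶  ISS  (L0)  txn=BusRd+Flush  M[L0]=55
step 10: P2: store L1 := 6  ⟶  IIM  (L1)  txn=BusRdX  M[L1]=80
step 11: P0: load  L1  ⟶  SIS  (L1)  txn=BusRd+Flush  M[L1]=6
step 12: P0: store L0 := 18  ⟶  MII  (L0)  txn=BusRdX  M[L0]=55
step 13: P2: store L0 := 17  ⟶  IIM  (L0)  txn=BusRdX+Flush  M[L0]=18
step 14: P2: load  L1  ⟶  SIS  (L1)  txn=∅  M[L1]=6
step 15: P2: store L0 := 70  ⟶  IIM  (L0)  txn=∅  M[L0]=18
step 16: P0: store L0 := 46  ⟶  MII  (L0)  txn=BusRdX+Flush  M[L0]=70
step 17: P0: load  L1  ⟶  SIS  (L1)  txn=∅  M[L1]=6
step 18: P1: load  L1  ⟶  SSS  (L1)  txn=BusRd  M[L1]=6
step 19: P1: store L0 := 79  ⟶  IMI  (L0)  txn=BusRdX+Flush  M[L0]=46
step 20: P1: load  L0  ⟶  IMI  (L0)  txn=∅  M[L0]=46
step 21: P0: store L1 := 90  ⟶  MII  (L1)  txn=BusUpgr  M[L1]=6
step 22: P1: load  L1  ⟶  SSI  (L1)  txn=BusRd+Flush  M[L1]=90
step 23: P2: load  L0  ⟶  ISS  (L0)  txn=BusRd+Flush  M[L0]=79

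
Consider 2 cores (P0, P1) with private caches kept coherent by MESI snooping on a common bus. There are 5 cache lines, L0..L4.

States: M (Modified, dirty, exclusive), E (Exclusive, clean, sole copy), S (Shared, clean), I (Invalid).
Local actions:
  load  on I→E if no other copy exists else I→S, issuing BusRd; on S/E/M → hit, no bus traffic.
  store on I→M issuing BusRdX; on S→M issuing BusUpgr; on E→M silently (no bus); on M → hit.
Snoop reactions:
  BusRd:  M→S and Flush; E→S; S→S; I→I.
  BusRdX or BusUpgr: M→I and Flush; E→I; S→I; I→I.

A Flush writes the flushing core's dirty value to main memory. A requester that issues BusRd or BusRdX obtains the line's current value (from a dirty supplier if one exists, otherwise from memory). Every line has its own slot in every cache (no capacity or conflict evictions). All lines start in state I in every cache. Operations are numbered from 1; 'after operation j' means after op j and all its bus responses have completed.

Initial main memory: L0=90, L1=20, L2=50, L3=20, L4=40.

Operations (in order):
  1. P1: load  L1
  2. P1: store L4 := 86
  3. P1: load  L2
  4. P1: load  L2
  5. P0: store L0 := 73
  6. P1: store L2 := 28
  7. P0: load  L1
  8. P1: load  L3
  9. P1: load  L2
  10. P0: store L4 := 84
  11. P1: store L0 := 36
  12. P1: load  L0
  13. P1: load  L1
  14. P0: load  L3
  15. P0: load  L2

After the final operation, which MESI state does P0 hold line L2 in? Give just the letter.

state = S

[1] P1: load  L1 | P0:I, P1:E(20) | bus: BusRd
[2] P1: store L4 := 86 | P0:I, P1:M(86) | bus: BusRdX
[3] P1: load  L2 | P0:I, P1:E(50) | bus: BusRd
[4] P1: load  L2 | P0:I, P1:E(50) | bus: none
[5] P0: store L0 := 73 | P0:M(73), P1:I | bus: BusRdX
[6] P1: store L2 := 28 | P0:I, P1:M(28) | bus: none
[7] P0: load  L1 | P0:S(20), P1:S(20) | bus: BusRd
[8] P1: load  L3 | P0:I, P1:E(20) | bus: BusRd
[9] P1: load  L2 | P0:I, P1:M(28) | bus: none
[10] P0: store L4 := 84 | P0:M(84), P1:I | bus: BusRdX,Flush
[11] P1: store L0 := 36 | P0:I, P1:M(36) | bus: BusRdX,Flush
[12] P1: load  L0 | P0:I, P1:M(36) | bus: none
[13] P1: load  L1 | P0:S(20), P1:S(20) | bus: none
[14] P0: load  L3 | P0:S(20), P1:S(20) | bus: BusRd
[15] P0: load  L2 | P0:S(28), P1:S(28) | bus: BusRd,Flush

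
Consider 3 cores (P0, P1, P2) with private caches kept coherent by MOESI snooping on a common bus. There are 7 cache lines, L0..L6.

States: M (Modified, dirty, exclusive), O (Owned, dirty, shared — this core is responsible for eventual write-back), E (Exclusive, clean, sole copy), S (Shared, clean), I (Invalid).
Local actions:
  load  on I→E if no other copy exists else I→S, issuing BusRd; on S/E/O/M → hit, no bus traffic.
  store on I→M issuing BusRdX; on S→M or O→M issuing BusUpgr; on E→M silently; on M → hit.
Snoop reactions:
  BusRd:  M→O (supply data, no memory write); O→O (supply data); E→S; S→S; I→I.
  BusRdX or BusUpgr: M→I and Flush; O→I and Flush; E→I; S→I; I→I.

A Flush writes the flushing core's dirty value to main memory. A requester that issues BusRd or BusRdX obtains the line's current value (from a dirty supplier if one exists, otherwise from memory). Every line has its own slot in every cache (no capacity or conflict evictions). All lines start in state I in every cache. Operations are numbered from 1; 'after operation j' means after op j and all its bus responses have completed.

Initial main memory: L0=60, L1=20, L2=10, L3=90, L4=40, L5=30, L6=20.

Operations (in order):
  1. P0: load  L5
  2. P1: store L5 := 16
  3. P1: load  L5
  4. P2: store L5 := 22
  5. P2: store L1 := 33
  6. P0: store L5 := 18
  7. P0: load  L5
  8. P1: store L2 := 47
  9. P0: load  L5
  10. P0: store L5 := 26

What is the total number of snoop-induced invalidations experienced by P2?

  op1 P0: load  L5 → E/I/I on L5; bus BusRd; mem=30
  op2 P1: store L5 := 16 → I/M/I on L5; bus BusRdX; mem=30
  op3 P1: load  L5 → I/M/I on L5; bus (none); mem=30
  op4 P2: store L5 := 22 → I/I/M on L5; bus BusRdX Flush; mem=16
  op5 P2: store L1 := 33 → I/I/M on L1; bus BusRdX; mem=20
  op6 P0: store L5 := 18 → M/I/I on L5; bus BusRdX Flush; mem=22
  op7 P0: load  L5 → M/I/I on L5; bus (none); mem=22
  op8 P1: store L2 := 47 → I/M/I on L2; bus BusRdX; mem=10
  op9 P0: load  L5 → M/I/I on L5; bus (none); mem=22
  op10 P0: store L5 := 26 → M/I/I on L5; bus (none); mem=22

invalidations = 1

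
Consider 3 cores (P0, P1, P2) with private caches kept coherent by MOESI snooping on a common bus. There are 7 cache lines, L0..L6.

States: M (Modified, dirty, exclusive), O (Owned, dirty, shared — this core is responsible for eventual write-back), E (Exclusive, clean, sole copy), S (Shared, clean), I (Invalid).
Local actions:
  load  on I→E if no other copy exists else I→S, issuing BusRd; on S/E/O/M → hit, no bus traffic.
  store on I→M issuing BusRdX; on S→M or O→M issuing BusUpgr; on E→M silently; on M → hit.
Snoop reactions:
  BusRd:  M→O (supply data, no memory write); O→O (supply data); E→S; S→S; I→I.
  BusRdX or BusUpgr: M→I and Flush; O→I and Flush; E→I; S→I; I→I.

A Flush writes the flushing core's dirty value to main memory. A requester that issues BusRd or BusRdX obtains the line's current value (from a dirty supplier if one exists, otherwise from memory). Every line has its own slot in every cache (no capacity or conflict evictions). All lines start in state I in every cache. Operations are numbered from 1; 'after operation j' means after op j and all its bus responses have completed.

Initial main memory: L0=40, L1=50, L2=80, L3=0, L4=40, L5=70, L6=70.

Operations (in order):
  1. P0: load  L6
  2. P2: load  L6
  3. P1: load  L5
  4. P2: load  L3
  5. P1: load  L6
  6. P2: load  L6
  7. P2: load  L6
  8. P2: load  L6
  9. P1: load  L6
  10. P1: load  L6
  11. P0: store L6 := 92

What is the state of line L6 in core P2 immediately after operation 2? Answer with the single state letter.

  op1 P0: load  L6 → E/I/I on L6; bus BusRd; mem=70
  op2 P2: load  L6 → S/I/S on L6; bus BusRd; mem=70
  op3 P1: load  L5 → I/E/I on L5; bus BusRd; mem=70
  op4 P2: load  L3 → I/I/E on L3; bus BusRd; mem=0
  op5 P1: load  L6 → S/S/S on L6; bus BusRd; mem=70
  op6 P2: load  L6 → S/S/S on L6; bus (none); mem=70
  op7 P2: load  L6 → S/S/S on L6; bus (none); mem=70
  op8 P2: load  L6 → S/S/S on L6; bus (none); mem=70
  op9 P1: load  L6 → S/S/S on L6; bus (none); mem=70
  op10 P1: load  L6 → S/S/S on L6; bus (none); mem=70
  op11 P0: store L6 := 92 → M/I/I on L6; bus BusUpgr; mem=70

state = S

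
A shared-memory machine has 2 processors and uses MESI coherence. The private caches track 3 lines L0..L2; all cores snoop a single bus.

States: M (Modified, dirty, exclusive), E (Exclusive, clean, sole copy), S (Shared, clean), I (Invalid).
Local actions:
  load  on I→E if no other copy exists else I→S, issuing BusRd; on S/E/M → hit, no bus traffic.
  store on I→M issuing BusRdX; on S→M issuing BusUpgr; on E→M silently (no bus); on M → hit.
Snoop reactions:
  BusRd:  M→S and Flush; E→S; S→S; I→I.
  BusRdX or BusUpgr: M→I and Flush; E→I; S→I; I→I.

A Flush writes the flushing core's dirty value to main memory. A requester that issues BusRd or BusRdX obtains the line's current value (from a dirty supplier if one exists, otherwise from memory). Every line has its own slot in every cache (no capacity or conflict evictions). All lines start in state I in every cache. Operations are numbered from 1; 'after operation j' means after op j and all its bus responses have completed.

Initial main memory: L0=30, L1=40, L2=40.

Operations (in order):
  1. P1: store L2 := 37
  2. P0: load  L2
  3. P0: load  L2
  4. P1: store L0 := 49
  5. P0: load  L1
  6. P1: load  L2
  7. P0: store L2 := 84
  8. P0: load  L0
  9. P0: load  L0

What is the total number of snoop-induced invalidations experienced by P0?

invalidations = 0

step 1: P1: store L2 := 37  ⟶  IM  (L2)  txn=BusRdX  M[L2]=40
step 2: P0: load  L2  ⟶  SS  (L2)  txn=BusRd+Flush  M[L2]=37
step 3: P0: load  L2  ⟶  SS  (L2)  txn=∅  M[L2]=37
step 4: P1: store L0 := 49  ⟶  IM  (L0)  txn=BusRdX  M[L0]=30
step 5: P0: load  L1  ⟶  EI  (L1)  txn=BusRd  M[L1]=40
step 6: P1: load  L2  ⟶  SS  (L2)  txn=∅  M[L2]=37
step 7: P0: store L2 := 84  ⟶  MI  (L2)  txn=BusUpgr  M[L2]=37
step 8: P0: load  L0  ⟶  SS  (L0)  txn=BusRd+Flush  M[L0]=49
step 9: P0: load  L0  ⟶  SS  (L0)  txn=∅  M[L0]=49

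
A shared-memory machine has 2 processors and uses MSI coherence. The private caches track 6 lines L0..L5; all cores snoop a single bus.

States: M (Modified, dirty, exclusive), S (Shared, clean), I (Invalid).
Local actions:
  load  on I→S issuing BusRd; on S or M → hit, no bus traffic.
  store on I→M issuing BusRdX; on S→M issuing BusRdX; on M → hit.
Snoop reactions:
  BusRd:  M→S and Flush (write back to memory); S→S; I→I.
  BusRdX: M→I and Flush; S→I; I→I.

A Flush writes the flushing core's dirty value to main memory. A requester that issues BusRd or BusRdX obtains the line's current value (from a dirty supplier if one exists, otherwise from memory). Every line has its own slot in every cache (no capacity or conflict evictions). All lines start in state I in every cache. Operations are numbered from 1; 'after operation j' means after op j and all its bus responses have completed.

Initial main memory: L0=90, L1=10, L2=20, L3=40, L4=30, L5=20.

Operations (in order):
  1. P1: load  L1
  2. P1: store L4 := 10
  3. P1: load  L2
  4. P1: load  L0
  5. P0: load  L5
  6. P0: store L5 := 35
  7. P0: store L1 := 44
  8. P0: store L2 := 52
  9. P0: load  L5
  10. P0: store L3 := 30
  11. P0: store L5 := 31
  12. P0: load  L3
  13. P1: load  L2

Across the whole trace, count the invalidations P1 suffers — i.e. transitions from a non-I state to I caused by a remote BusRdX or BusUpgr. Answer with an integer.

[1] P1: load  L1 | P0:I, P1:S(10) | bus: BusRd
[2] P1: store L4 := 10 | P0:I, P1:M(10) | bus: BusRdX
[3] P1: load  L2 | P0:I, P1:S(20) | bus: BusRd
[4] P1: load  L0 | P0:I, P1:S(90) | bus: BusRd
[5] P0: load  L5 | P0:S(20), P1:I | bus: BusRd
[6] P0: store L5 := 35 | P0:M(35), P1:I | bus: BusRdX
[7] P0: store L1 := 44 | P0:M(44), P1:I | bus: BusRdX
[8] P0: store L2 := 52 | P0:M(52), P1:I | bus: BusRdX
[9] P0: load  L5 | P0:M(35), P1:I | bus: none
[10] P0: store L3 := 30 | P0:M(30), P1:I | bus: BusRdX
[11] P0: store L5 := 31 | P0:M(31), P1:I | bus: none
[12] P0: load  L3 | P0:M(30), P1:I | bus: none
[13] P1: load  L2 | P0:S(52), P1:S(52) | bus: BusRd,Flush

invalidations = 2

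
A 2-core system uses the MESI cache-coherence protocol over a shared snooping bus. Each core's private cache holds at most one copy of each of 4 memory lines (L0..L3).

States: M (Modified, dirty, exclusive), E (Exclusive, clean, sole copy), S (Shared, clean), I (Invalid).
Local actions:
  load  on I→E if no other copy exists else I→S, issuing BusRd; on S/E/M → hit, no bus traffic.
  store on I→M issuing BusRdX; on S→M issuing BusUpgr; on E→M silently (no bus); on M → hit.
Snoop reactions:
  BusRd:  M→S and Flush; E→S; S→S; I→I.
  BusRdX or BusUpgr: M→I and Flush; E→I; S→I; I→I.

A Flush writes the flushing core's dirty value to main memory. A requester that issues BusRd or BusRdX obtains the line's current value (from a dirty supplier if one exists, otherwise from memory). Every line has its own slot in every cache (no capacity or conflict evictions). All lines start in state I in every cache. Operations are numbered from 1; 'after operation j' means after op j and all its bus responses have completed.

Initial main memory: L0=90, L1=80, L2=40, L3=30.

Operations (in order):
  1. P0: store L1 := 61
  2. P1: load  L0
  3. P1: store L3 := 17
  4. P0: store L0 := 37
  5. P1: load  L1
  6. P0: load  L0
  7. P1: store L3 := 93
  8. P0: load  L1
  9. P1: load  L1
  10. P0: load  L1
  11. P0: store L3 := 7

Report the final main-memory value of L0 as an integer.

1. P0: store L1 := 61  bus=[BusRdX]  L1: P0=M P1=I  mem[L1]=80
2. P1: load  L0  bus=[BusRd]  L0: P0=I P1=E  mem[L0]=90
3. P1: store L3 := 17  bus=[BusRdX]  L3: P0=I P1=M  mem[L3]=30
4. P0: store L0 := 37  bus=[BusRdX]  L0: P0=M P1=I  mem[L0]=90
5. P1: load  L1  bus=[BusRd,Flush]  L1: P0=S P1=S  mem[L1]=61
6. P0: load  L0  bus=[-]  L0: P0=M P1=I  mem[L0]=90
7. P1: store L3 := 93  bus=[-]  L3: P0=I P1=M  mem[L3]=30
8. P0: load  L1  bus=[-]  L1: P0=S P1=S  mem[L1]=61
9. P1: load  L1  bus=[-]  L1: P0=S P1=S  mem[L1]=61
10. P0: load  L1  bus=[-]  L1: P0=S P1=S  mem[L1]=61
11. P0: store L3 := 7  bus=[BusRdX,Flush]  L3: P0=M P1=I  mem[L3]=93

memory[L0] = 90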